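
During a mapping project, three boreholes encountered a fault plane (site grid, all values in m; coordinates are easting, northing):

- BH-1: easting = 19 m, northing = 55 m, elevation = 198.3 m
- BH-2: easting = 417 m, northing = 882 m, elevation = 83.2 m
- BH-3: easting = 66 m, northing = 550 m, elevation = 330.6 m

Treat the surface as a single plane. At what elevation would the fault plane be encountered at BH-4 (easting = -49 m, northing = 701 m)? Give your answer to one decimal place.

507.0 m

Two edge vectors: BH-1→BH-2 = (398, 827, -115.1), BH-1→BH-3 = (47, 495, 132.3).
Normal n = (BH-1→BH-2) × (BH-1→BH-3) = (166386.6, -58065.1, 158141).
So ∂z/∂easting = −n_x/n_z = −1.05214 and ∂z/∂northing = −n_y/n_z = 0.36717.
Intercept c from BH-1: 198.3 + 19.99 − 20.19 = 198.10.
At (-49, 701): z = 51.6 + 257.4 + 198.10 = 507.0 m.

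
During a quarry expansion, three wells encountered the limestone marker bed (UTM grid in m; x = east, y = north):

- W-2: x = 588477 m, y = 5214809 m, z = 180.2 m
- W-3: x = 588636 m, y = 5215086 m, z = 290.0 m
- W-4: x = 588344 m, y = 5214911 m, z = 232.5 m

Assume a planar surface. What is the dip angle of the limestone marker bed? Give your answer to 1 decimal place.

Let the plane be z = a·x + b·y + c.
W-3−W-2: 159a + 277b = 109.8;  W-4−W-2: −133a + 102b = 52.3.
Solving gives a = −0.06196, b = 0.43195.
Gradient magnitude |∇z| = √(a² + b²) = √(0.00384 + 0.18659) = 0.43638.
True dip = arctan(0.43638) = 23.6°, dipping toward S (azimuth ≈ 172°).

23.6°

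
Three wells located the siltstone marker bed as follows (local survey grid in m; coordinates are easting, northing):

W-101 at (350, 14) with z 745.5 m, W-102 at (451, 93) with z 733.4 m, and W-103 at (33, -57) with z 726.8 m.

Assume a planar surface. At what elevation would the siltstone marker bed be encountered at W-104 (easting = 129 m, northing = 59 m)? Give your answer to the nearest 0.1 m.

702.2 m

Let the plane be z = a·easting + b·northing + c.
W-102−W-101: 101a + 79b = −12.1;  W-103−W-101: −317a − 71b = −18.7.
Solving gives a = 0.13073, b = −0.32030.
Then c = 745.5 − a·350 − b·14 = 704.23.
At (129, 59): z = 16.9 − 18.9 + 704.23 = 702.2 m.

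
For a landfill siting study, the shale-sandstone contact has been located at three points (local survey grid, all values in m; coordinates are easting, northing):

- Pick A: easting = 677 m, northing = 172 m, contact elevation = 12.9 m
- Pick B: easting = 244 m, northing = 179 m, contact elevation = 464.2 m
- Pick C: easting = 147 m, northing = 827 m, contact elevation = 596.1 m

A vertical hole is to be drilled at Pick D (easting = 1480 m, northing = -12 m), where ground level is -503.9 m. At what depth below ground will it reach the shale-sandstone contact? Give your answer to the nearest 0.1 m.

Let the plane be z = a·easting + b·northing + c.
Pick B−Pick A: −433a + 7b = 451.3;  Pick C−Pick A: −530a + 655b = 583.2.
Solving gives a = −1.041493, b = 0.047647.
Then c = 12.9 − a·677 − b·172 = 709.80.
At (1480, -12): z_contact = −1541.41 − 0.57 + 709.80 = -832.19 m.
Depth below ground = -503.9 − (-832.19) = 328.3 m.

328.3 m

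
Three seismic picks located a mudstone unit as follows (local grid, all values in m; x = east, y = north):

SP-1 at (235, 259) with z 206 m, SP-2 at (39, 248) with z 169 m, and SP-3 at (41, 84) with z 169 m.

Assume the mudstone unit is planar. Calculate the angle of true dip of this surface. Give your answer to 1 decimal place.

10.7°

Let the plane be z = a·x + b·y + c.
SP-2−SP-1: −196a − 11b = −37;  SP-3−SP-1: −194a − 175b = −37.
Solving gives a = 0.18865, b = 0.00230.
Gradient magnitude |∇z| = √(a² + b²) = √(0.03559 + 0.00001) = 0.18866.
True dip = arctan(0.18866) = 10.7°, dipping toward W (azimuth ≈ 269°).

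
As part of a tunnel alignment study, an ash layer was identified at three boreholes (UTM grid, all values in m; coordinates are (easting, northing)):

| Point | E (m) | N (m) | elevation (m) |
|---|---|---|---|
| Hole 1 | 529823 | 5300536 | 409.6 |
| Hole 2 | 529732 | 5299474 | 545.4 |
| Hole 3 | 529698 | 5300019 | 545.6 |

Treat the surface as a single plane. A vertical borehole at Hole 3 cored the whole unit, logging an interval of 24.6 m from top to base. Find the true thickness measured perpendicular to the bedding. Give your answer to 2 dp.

Two edge vectors: Hole 1→Hole 2 = (-91, -1062, 135.8), Hole 1→Hole 3 = (-125, -517, 136).
Normal n = (Hole 1→Hole 2) × (Hole 1→Hole 3) = (-74223.4, -4599, -85703).
So ∂z/∂E = −n_x/n_z = −0.86605 and ∂z/∂N = −n_y/n_z = −0.05366.
|∇z| = √(a²+b²) = 0.86771, so dip δ = arctan(0.86771) = 40.95°.
True thickness = vertical thickness × cos δ = 24.6 × cos 40.95° = 18.58 m.

18.58 m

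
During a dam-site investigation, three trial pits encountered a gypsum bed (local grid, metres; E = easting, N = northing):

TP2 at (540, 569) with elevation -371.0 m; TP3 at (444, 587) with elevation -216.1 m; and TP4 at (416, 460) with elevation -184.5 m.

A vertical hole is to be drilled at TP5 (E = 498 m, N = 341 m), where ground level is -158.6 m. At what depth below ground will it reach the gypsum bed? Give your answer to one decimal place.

Two edge vectors: TP2→TP3 = (-96, 18, 154.9), TP2→TP4 = (-124, -109, 186.5).
Normal n = (TP2→TP3) × (TP2→TP4) = (20241.1, -1303.6, 12696).
So ∂z/∂E = −n_x/n_z = −1.59429 and ∂z/∂N = −n_y/n_z = 0.10268.
Intercept c from TP2: -371 + 860.92 − 58.42 = 431.49.
At (498, 341): z_contact = −793.96 + 35.01 + 431.49 = -327.45 m.
Depth below ground = -158.6 − (-327.45) = 168.9 m.

168.9 m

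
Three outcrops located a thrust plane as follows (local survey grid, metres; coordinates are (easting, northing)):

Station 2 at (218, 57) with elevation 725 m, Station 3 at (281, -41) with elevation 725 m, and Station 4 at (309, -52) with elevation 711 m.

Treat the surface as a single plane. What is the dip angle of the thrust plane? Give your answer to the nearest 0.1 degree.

Two edge vectors: Station 2→Station 3 = (63, -98, 0), Station 2→Station 4 = (91, -109, -14).
Normal n = (Station 2→Station 3) × (Station 2→Station 4) = (1372, 882, 2051).
So ∂z/∂E = −n_x/n_z = −0.66894 and ∂z/∂N = −n_y/n_z = −0.43003.
Gradient magnitude |∇z| = √(a² + b²) = √(0.44748 + 0.18493) = 0.79524.
True dip = arctan(0.79524) = 38.5°, dipping toward ENE (azimuth ≈ 057°).

38.5°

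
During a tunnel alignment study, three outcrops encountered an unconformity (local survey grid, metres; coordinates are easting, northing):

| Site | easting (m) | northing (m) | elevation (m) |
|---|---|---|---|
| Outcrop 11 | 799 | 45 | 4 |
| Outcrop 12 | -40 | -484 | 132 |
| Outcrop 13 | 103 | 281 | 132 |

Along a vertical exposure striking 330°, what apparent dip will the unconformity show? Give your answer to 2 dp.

Two edge vectors: Outcrop 11→Outcrop 12 = (-839, -529, 128), Outcrop 11→Outcrop 13 = (-696, 236, 128).
Normal n = (Outcrop 11→Outcrop 12) × (Outcrop 11→Outcrop 13) = (-97920, 18304, -566188).
So ∂z/∂easting = −n_x/n_z = −0.17295 and ∂z/∂northing = −n_y/n_z = 0.03233.
Unit vector along 330° is (sin 330°, cos 330°) = (-0.5000, 0.8660).
Slope in that direction = a·(-0.5000) + b·(0.8660) = 0.11447.
Apparent dip = arctan|0.11447| = 6.53° (true dip is 10.0°, so apparent ≤ true as expected).

6.53°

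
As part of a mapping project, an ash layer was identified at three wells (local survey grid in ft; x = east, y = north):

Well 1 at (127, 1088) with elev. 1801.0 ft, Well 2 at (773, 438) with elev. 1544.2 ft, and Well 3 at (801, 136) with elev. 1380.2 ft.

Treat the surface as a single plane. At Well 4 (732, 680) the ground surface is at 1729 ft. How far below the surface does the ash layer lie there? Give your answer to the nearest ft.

56 ft

Let the plane be z = a·x + b·y + c.
Well 2−Well 1: 646a − 650b = −256.8;  Well 3−Well 1: 674a − 952b = −420.8.
Solving gives a = 0.16420, b = 0.55827.
Then c = 1801 − a·127 − b·1088 = 1172.75.
At (732, 680): z_contact = 120.2 + 379.6 + 1172.75 = 1672.6 ft.
Depth below ground = 1729 − 1672.6 = 56 ft.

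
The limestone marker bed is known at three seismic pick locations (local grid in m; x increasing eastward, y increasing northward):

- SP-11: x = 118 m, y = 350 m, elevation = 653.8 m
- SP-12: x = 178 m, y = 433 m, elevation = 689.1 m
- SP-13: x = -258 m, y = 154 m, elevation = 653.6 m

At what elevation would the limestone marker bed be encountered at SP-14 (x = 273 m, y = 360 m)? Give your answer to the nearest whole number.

Two edge vectors: SP-11→SP-12 = (60, 83, 35.3), SP-11→SP-13 = (-376, -196, -0.2).
Normal n = (SP-11→SP-12) × (SP-11→SP-13) = (6902.2, -13260.8, 19448).
So ∂z/∂x = −n_x/n_z = −0.35491 and ∂z/∂y = −n_y/n_z = 0.68186.
Intercept c from SP-11: 653.8 + 41.88 − 238.65 = 457.03.
At (273, 360): z = −96.9 + 245.5 + 457.03 = 605.6 m.

606 m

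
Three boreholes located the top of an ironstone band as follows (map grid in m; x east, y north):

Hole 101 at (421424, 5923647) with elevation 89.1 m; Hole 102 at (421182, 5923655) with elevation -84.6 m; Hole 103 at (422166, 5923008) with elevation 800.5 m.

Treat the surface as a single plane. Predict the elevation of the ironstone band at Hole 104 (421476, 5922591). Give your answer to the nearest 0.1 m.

Let the plane be z = a·x + b·y + c.
Hole 102−Hole 101: −242a + 8b = −173.7;  Hole 103−Hole 101: 742a − 639b = 711.4.
Solving gives a = 0.708148512, b = −0.291007518.
Then c = 89.1 − a·421424 − b·5923647 = 1425484.13.
At (421476, 5922591): z = 298467.6 − 1723518.5 + 1425484.13 = 433.2 m.

433.2 m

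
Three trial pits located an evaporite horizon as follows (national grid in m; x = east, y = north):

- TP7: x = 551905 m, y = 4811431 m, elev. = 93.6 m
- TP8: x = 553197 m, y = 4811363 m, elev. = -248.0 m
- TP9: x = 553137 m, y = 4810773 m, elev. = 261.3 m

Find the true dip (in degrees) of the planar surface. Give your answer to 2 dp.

Let the plane be z = a·x + b·y + c.
TP8−TP7: 1292a − 68b = −341.6;  TP9−TP7: 1232a − 658b = 167.7.
Solving gives a = −0.30818, b = −0.83188.
Gradient magnitude |∇z| = √(a² + b²) = √(0.09497 + 0.69202) = 0.88713.
True dip = arctan(0.88713) = 41.58°, dipping toward NNE (azimuth ≈ 020°).

41.58°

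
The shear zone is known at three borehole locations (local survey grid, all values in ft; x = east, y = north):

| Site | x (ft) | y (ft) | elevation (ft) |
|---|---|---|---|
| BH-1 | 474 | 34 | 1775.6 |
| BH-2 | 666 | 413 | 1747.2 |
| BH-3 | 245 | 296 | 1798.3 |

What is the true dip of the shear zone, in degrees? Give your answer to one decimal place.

6.7°

Let the plane be z = a·x + b·y + c.
BH-2−BH-1: 192a + 379b = −28.4;  BH-3−BH-1: −229a + 262b = 22.7.
Solving gives a = −0.11703, b = −0.01565.
Gradient magnitude |∇z| = √(a² + b²) = √(0.01370 + 0.00024) = 0.11807.
True dip = arctan(0.11807) = 6.7°, dipping toward E (azimuth ≈ 082°).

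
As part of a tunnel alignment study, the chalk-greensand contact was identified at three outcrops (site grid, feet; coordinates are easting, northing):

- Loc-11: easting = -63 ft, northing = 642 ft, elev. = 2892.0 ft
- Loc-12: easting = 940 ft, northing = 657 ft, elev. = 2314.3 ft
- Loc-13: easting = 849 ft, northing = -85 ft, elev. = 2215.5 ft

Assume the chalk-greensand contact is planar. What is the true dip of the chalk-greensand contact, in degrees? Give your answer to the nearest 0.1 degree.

Let the plane be z = a·easting + b·northing + c.
Loc-12−Loc-11: 1003a + 15b = −577.7;  Loc-13−Loc-11: 912a − 727b = −676.5.
Solving gives a = −0.57903, b = 0.20417.
Gradient magnitude |∇z| = √(a² + b²) = √(0.33527 + 0.04168) = 0.61397.
True dip = arctan(0.61397) = 31.5°, dipping toward ESE (azimuth ≈ 109°).

31.5°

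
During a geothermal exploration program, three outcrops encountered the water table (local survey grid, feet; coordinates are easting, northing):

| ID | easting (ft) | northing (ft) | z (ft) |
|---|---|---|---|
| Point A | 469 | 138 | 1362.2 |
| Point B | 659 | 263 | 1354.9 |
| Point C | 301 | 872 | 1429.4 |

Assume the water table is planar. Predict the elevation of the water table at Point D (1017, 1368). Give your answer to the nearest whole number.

1404 ft

Let the plane be z = a·easting + b·northing + c.
Point B−Point A: 190a + 125b = −7.3;  Point C−Point A: −168a + 734b = 67.2.
Solving gives a = −0.08574, b = 0.07193.
Then c = 1362.2 − a·469 − b·138 = 1392.49.
At (1017, 1368): z = −87.2 + 98.4 + 1392.49 = 1403.7 ft.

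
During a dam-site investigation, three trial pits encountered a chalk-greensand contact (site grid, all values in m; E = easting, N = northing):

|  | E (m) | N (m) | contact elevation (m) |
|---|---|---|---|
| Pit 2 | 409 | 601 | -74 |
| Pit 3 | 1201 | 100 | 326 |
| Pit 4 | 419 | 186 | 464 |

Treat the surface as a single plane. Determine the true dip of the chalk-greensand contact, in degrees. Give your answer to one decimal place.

Let the plane be z = a·E + b·N + c.
Pit 3−Pit 2: 792a − 501b = 400;  Pit 4−Pit 2: 10a − 415b = 538.
Solving gives a = −0.31989, b = −1.30409.
Gradient magnitude |∇z| = √(a² + b²) = √(0.10233 + 1.70066) = 1.34275.
True dip = arctan(1.34275) = 53.3°, dipping toward NNE (azimuth ≈ 014°).

53.3°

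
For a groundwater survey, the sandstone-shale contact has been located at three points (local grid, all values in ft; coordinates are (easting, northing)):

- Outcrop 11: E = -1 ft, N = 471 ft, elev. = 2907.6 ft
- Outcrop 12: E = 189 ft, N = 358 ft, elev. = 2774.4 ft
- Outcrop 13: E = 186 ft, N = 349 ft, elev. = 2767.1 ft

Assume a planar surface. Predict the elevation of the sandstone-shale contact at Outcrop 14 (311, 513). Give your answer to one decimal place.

2887.3 ft

Let the plane be z = a·E + b·N + c.
Outcrop 12−Outcrop 11: 190a − 113b = −133.2;  Outcrop 13−Outcrop 11: 187a − 122b = −140.5.
Solving gives a = −0.18248, b = 0.87194.
Then c = 2907.6 − a·-1 − b·471 = 2496.73.
At (311, 513): z = −56.8 + 447.3 + 2496.73 = 2887.3 ft.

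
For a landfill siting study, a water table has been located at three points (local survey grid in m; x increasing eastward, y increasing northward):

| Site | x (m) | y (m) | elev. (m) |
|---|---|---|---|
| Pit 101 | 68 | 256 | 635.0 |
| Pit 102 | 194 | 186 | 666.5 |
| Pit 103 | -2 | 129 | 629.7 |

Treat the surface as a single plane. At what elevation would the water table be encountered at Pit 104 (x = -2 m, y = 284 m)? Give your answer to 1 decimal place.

618.3 m

Two edge vectors: Pit 101→Pit 102 = (126, -70, 31.5), Pit 101→Pit 103 = (-70, -127, -5.3).
Normal n = (Pit 101→Pit 102) × (Pit 101→Pit 103) = (4371.5, -1537.2, -20902).
So ∂z/∂x = −n_x/n_z = 0.20914 and ∂z/∂y = −n_y/n_z = −0.07354.
Intercept c from Pit 101: 635 − 14.22 + 18.83 = 639.61.
At (-2, 284): z = −0.4 − 20.9 + 639.61 = 618.3 m.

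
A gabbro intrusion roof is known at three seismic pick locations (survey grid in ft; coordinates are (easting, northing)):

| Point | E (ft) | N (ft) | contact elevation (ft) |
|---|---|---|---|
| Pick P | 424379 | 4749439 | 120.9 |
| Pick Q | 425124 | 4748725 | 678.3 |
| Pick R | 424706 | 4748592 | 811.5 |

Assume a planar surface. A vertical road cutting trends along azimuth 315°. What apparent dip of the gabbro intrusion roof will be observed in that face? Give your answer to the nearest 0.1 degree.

Let the plane be z = a·E + b·N + c.
Pick Q−Pick P: 745a − 714b = 557.4;  Pick R−Pick P: 327a − 847b = 690.6.
Solving gives a = −0.05275, b = −0.83571.
Unit vector along 315° is (sin 315°, cos 315°) = (-0.7071, 0.7071).
Slope in that direction = a·(-0.7071) + b·(0.7071) = −0.55364.
Apparent dip = arctan|0.55364| = 29.0° (true dip is 39.9°, so apparent ≤ true as expected).

29.0°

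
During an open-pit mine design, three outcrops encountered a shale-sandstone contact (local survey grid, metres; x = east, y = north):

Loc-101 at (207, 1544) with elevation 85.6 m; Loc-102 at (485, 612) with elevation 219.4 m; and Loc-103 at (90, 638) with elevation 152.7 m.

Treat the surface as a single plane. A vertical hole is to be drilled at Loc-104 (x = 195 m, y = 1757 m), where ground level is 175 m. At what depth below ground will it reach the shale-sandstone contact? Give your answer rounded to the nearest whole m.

112 m

Let the plane be z = a·x + b·y + c.
Loc-102−Loc-101: 278a − 932b = 133.8;  Loc-103−Loc-101: −117a − 906b = 67.1.
Solving gives a = 0.16260, b = −0.09506.
Then c = 85.6 − a·207 − b·1544 = 198.71.
At (195, 1757): z_contact = 31.7 − 167.0 + 198.71 = 63.4 m.
Depth below ground = 175 − 63.4 = 112 m.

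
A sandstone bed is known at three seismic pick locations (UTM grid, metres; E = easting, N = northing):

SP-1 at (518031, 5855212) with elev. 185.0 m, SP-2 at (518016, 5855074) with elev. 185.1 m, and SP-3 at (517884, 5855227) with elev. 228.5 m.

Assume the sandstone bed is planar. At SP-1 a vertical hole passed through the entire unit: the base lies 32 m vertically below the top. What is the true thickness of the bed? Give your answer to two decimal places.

30.70 m

Two edge vectors: SP-1→SP-2 = (-15, -138, 0.1), SP-1→SP-3 = (-147, 15, 43.5).
Normal n = (SP-1→SP-2) × (SP-1→SP-3) = (-6004.5, 637.8, -20511).
So ∂z/∂E = −n_x/n_z = −0.29275 and ∂z/∂N = −n_y/n_z = 0.03110.
|∇z| = √(a²+b²) = 0.29439, so dip δ = arctan(0.29439) = 16.40°.
True thickness = vertical thickness × cos δ = 32 × cos 16.40° = 30.70 m.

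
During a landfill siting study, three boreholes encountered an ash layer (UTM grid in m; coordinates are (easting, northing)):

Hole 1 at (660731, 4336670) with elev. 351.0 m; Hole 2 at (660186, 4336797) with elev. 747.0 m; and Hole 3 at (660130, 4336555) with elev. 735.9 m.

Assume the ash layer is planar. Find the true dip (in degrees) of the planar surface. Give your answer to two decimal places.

Let the plane be z = a·E + b·N + c.
Hole 2−Hole 1: −545a + 127b = 396;  Hole 3−Hole 1: −601a − 115b = 384.9.
Solving gives a = −0.67929, b = 0.20306.
Gradient magnitude |∇z| = √(a² + b²) = √(0.46143 + 0.04123) = 0.70899.
True dip = arctan(0.70899) = 35.34°, dipping toward ESE (azimuth ≈ 107°).

35.34°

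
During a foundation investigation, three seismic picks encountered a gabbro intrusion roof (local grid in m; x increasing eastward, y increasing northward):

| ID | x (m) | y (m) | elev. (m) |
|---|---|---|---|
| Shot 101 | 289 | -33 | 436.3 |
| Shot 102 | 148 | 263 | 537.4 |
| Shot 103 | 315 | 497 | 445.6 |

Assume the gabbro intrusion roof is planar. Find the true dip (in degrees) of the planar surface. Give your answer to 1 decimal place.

Let the plane be z = a·x + b·y + c.
Shot 102−Shot 101: −141a + 296b = 101.1;  Shot 103−Shot 101: 26a + 530b = 9.3.
Solving gives a = −0.61668, b = 0.04780.
Gradient magnitude |∇z| = √(a² + b²) = √(0.38029 + 0.00228) = 0.61853.
True dip = arctan(0.61853) = 31.7°, dipping toward E (azimuth ≈ 094°).

31.7°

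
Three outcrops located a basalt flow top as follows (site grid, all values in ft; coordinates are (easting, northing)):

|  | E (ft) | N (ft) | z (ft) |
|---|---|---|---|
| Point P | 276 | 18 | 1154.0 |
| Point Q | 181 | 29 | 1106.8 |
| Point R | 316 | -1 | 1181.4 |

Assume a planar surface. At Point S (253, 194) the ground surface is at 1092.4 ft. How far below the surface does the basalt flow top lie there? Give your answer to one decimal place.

Let the plane be z = a·E + b·N + c.
Point Q−Point P: −95a + 11b = −47.2;  Point R−Point P: 40a − 19b = 27.4.
Solving gives a = 0.43619, b = −0.52381.
Then c = 1154 − a·276 − b·18 = 1043.04.
At (253, 194): z_contact = 110.36 − 101.62 + 1043.04 = 1051.78 ft.
Depth below ground = 1092.4 − 1051.78 = 40.6 ft.

40.6 ft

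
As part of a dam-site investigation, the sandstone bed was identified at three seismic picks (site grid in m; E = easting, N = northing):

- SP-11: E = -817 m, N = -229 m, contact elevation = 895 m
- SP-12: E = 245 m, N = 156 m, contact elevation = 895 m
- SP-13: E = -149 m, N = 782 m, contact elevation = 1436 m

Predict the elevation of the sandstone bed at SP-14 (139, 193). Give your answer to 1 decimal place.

Let the plane be z = a·E + b·N + c.
SP-12−SP-11: 1062a + 385b = 0;  SP-13−SP-11: 668a + 1011b = 541.
Solving gives a = −0.25509, b = 0.70366.
Then c = 895 − a·-817 − b·-229 = 847.73.
At (139, 193): z = −35.5 + 135.8 + 847.73 = 948.1 m.

948.1 m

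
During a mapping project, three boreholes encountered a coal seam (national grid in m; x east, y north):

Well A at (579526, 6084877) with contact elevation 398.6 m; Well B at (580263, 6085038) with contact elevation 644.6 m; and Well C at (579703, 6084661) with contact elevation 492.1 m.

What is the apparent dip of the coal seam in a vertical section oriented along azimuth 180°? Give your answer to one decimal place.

Two edge vectors: Well A→Well B = (737, 161, 246), Well A→Well C = (177, -216, 93.5).
Normal n = (Well A→Well B) × (Well A→Well C) = (68189.5, -25367.5, -187689).
So ∂z/∂x = −n_x/n_z = 0.36331 and ∂z/∂y = −n_y/n_z = −0.13516.
Unit vector along 180° is (sin 180°, cos 180°) = (0.0000, -1.0000).
Slope in that direction = a·(0.0000) + b·(-1.0000) = 0.13516.
Apparent dip = arctan|0.13516| = 7.7° (true dip is 21.2°, so apparent ≤ true as expected).

7.7°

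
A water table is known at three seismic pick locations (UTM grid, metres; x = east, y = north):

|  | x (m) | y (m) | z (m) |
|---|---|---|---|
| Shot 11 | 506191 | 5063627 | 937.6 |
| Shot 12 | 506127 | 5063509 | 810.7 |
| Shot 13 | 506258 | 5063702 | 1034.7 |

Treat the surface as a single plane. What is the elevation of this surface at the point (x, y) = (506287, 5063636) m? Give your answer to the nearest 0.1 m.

1004.2 m

Let the plane be z = a·x + b·y + c.
Shot 12−Shot 11: −64a − 118b = −126.9;  Shot 13−Shot 11: 67a + 75b = 97.1.
Solving gives a = 0.624694140, b = 0.736606568.
Then c = 937.6 − a·506191 − b·5063627 = −4045177.86.
At (506287, 5063636): z = 316274.5 + 3729907.5 − 4045177.86 = 1004.2 m.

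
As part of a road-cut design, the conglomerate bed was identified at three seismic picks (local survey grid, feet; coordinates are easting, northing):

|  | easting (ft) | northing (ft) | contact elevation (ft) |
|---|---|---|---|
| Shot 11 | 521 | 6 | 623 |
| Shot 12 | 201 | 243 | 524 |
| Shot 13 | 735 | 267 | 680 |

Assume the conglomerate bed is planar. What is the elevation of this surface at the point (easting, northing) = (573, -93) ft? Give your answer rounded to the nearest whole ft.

640 ft

Let the plane be z = a·easting + b·northing + c.
Shot 12−Shot 11: −320a + 237b = −99;  Shot 13−Shot 11: 214a + 261b = 57.
Solving gives a = 0.29312, b = −0.02195.
Then c = 623 − a·521 − b·6 = 470.42.
At (573, -93): z = 168.0 + 2.0 + 470.42 = 640.4 ft.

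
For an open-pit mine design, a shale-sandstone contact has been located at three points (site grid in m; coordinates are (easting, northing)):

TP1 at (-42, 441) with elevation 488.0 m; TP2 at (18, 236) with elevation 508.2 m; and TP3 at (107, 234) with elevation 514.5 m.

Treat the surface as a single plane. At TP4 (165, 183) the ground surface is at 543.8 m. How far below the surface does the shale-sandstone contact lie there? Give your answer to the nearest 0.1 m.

21.3 m

Let the plane be z = a·E + b·N + c.
TP2−TP1: 60a − 205b = 20.2;  TP3−TP1: 149a − 207b = 26.5.
Solving gives a = 0.06903, b = −0.07833.
Then c = 488 − a·-42 − b·441 = 525.44.
At (165, 183): z_contact = 11.39 − 14.34 + 525.44 = 522.50 m.
Depth below ground = 543.8 − 522.50 = 21.3 m.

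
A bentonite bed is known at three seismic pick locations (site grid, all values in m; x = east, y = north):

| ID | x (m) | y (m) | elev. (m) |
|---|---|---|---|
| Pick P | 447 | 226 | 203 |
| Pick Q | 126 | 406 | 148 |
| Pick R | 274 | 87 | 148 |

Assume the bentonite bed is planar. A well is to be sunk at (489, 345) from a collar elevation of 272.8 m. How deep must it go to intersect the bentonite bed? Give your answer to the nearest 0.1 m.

Two edge vectors: Pick P→Pick Q = (-321, 180, -55), Pick P→Pick R = (-173, -139, -55).
Normal n = (Pick P→Pick Q) × (Pick P→Pick R) = (-17545, -8140, 75759).
So ∂z/∂x = −n_x/n_z = 0.23159 and ∂z/∂y = −n_y/n_z = 0.10745.
Intercept c from Pick P: 203 − 103.52 − 24.28 = 75.20.
At (489, 345): z_contact = 113.25 + 37.07 + 75.20 = 225.51 m.
Depth below ground = 272.8 − 225.51 = 47.3 m.

47.3 m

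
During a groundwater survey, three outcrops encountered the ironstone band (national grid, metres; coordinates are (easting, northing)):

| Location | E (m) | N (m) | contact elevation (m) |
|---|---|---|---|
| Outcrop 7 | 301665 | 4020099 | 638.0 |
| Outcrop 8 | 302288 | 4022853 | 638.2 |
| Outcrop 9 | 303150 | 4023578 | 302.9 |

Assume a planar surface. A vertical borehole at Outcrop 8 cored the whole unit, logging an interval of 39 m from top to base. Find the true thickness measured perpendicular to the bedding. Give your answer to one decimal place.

Let the plane be z = a·E + b·N + c.
Outcrop 8−Outcrop 7: 623a + 2754b = 0.2;  Outcrop 9−Outcrop 7: 1485a + 3479b = −335.1.
Solving gives a = −0.48045, b = 0.10876.
|∇z| = √(a²+b²) = 0.49261, so dip δ = arctan(0.49261) = 26.23°.
True thickness = vertical thickness × cos δ = 39 × cos 26.23° = 35.0 m.

35.0 m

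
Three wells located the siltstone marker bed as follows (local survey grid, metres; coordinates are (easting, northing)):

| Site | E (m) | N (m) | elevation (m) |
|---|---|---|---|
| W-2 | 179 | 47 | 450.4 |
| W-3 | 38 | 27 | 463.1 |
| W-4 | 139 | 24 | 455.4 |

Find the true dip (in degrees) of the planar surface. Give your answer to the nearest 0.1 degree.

Let the plane be z = a·E + b·N + c.
W-3−W-2: −141a − 20b = 12.7;  W-4−W-2: −40a − 23b = 5.
Solving gives a = −0.07863, b = −0.08064.
Gradient magnitude |∇z| = √(a² + b²) = √(0.00618 + 0.00650) = 0.11263.
True dip = arctan(0.11263) = 6.4°, dipping toward NE (azimuth ≈ 044°).

6.4°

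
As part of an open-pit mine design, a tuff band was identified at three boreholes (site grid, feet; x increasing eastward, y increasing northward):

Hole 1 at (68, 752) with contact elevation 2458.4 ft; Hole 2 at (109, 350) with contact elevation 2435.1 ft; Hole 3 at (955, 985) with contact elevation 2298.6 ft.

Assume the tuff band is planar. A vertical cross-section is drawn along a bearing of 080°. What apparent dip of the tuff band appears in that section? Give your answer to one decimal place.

Let the plane be z = a·x + b·y + c.
Hole 2−Hole 1: 41a − 402b = −23.3;  Hole 3−Hole 1: 887a + 233b = −159.8.
Solving gives a = −0.19029, b = 0.03855.
Unit vector along 080° is (sin 80°, cos 80°) = (0.9848, 0.1736).
Slope in that direction = a·(0.9848) + b·(0.1736) = −0.18070.
Apparent dip = arctan|0.18070| = 10.2° (true dip is 11.0°, so apparent ≤ true as expected).

10.2°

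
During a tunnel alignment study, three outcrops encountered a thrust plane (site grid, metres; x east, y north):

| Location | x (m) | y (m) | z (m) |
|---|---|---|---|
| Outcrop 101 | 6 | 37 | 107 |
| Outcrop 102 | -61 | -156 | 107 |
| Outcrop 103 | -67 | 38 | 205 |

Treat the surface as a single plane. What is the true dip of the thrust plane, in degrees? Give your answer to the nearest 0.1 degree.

54.7°

Two edge vectors: Outcrop 101→Outcrop 102 = (-67, -193, 0), Outcrop 101→Outcrop 103 = (-73, 1, 98).
Normal n = (Outcrop 101→Outcrop 102) × (Outcrop 101→Outcrop 103) = (-18914, 6566, -14156).
So ∂z/∂x = −n_x/n_z = −1.33611 and ∂z/∂y = −n_y/n_z = 0.46383.
Gradient magnitude |∇z| = √(a² + b²) = √(1.78519 + 0.21514) = 1.41433.
True dip = arctan(1.41433) = 54.7°, dipping toward ESE (azimuth ≈ 109°).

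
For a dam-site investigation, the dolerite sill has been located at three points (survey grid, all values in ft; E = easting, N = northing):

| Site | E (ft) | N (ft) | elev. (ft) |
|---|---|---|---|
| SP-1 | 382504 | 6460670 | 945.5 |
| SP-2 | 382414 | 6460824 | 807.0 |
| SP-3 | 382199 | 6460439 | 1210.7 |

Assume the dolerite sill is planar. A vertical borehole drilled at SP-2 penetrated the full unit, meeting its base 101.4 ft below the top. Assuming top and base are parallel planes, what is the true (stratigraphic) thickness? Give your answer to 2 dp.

72.26 ft

Let the plane be z = a·E + b·N + c.
SP-2−SP-1: −90a + 154b = −138.5;  SP-3−SP-1: −305a − 231b = 265.2.
Solving gives a = −0.13057, b = −0.97566.
|∇z| = √(a²+b²) = 0.98435, so dip δ = arctan(0.98435) = 44.55°.
True thickness = vertical thickness × cos δ = 101.4 × cos 44.55° = 72.26 ft.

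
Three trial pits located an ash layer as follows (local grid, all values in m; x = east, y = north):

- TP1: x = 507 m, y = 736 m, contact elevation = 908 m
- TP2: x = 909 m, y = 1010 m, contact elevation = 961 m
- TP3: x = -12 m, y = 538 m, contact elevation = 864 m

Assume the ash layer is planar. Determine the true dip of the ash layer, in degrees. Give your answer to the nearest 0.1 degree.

9.0°

Two edge vectors: TP1→TP2 = (402, 274, 53), TP1→TP3 = (-519, -198, -44).
Normal n = (TP1→TP2) × (TP1→TP3) = (-1562, -9819, 62610).
So ∂z/∂x = −n_x/n_z = 0.02495 and ∂z/∂y = −n_y/n_z = 0.15683.
Gradient magnitude |∇z| = √(a² + b²) = √(0.00062 + 0.02460) = 0.15880.
True dip = arctan(0.15880) = 9.0°, dipping toward S (azimuth ≈ 189°).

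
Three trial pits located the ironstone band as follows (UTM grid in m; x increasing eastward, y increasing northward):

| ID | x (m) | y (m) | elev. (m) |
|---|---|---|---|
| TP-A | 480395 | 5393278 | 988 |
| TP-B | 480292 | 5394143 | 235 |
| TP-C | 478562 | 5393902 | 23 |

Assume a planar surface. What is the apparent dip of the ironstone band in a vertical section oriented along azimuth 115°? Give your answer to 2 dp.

29.82°

Let the plane be z = a·x + b·y + c.
TP-B−TP-A: −103a + 865b = −753;  TP-C−TP-A: −1833a + 624b = −965.
Solving gives a = 0.23983, b = −0.84196.
Unit vector along 115° is (sin 115°, cos 115°) = (0.9063, -0.4226).
Slope in that direction = a·(0.9063) + b·(-0.4226) = 0.57319.
Apparent dip = arctan|0.57319| = 29.82° (true dip is 41.2°, so apparent ≤ true as expected).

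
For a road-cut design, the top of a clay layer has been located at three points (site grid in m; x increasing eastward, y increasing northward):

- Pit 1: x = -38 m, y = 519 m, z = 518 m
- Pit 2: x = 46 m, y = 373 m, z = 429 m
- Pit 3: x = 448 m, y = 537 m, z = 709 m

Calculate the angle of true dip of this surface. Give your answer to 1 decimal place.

41.8°

Two edge vectors: Pit 1→Pit 2 = (84, -146, -89), Pit 1→Pit 3 = (486, 18, 191).
Normal n = (Pit 1→Pit 2) × (Pit 1→Pit 3) = (-26284, -59298, 72468).
So ∂z/∂x = −n_x/n_z = 0.36270 and ∂z/∂y = −n_y/n_z = 0.81826.
Gradient magnitude |∇z| = √(a² + b²) = √(0.13155 + 0.66956) = 0.89505.
True dip = arctan(0.89505) = 41.8°, dipping toward SSW (azimuth ≈ 204°).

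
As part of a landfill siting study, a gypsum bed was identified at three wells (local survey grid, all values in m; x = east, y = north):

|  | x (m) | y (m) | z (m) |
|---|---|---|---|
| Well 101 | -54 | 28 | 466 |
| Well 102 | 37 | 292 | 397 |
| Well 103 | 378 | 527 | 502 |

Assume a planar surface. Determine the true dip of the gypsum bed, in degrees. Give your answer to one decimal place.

Two edge vectors: Well 101→Well 102 = (91, 264, -69), Well 101→Well 103 = (432, 499, 36).
Normal n = (Well 101→Well 102) × (Well 101→Well 103) = (43935, -33084, -68639).
So ∂z/∂x = −n_x/n_z = 0.64009 and ∂z/∂y = −n_y/n_z = −0.48200.
Gradient magnitude |∇z| = √(a² + b²) = √(0.40971 + 0.23232) = 0.80127.
True dip = arctan(0.80127) = 38.7°, dipping toward NW (azimuth ≈ 307°).

38.7°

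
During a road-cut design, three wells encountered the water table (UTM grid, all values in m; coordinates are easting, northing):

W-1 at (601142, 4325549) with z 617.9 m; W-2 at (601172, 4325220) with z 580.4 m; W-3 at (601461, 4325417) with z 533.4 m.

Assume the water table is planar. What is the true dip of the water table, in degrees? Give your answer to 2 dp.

13.75°

Two edge vectors: W-1→W-2 = (30, -329, -37.5), W-1→W-3 = (319, -132, -84.5).
Normal n = (W-1→W-2) × (W-1→W-3) = (22850.5, -9427.5, 100991).
So ∂z/∂easting = −n_x/n_z = −0.22626 and ∂z/∂northing = −n_y/n_z = 0.09335.
Gradient magnitude |∇z| = √(a² + b²) = √(0.05119 + 0.00871) = 0.24476.
True dip = arctan(0.24476) = 13.75°, dipping toward ESE (azimuth ≈ 112°).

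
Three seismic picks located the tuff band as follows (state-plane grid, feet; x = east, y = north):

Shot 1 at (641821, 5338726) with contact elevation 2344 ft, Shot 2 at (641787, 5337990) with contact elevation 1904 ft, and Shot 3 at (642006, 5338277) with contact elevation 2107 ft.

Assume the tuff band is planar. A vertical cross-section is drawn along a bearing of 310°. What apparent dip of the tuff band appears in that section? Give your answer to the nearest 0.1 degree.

Let the plane be z = a·x + b·y + c.
Shot 2−Shot 1: −34a − 736b = −440;  Shot 3−Shot 1: 185a − 449b = −237.
Solving gives a = 0.15273, b = 0.59077.
Unit vector along 310° is (sin 310°, cos 310°) = (-0.7660, 0.6428).
Slope in that direction = a·(-0.7660) + b·(0.6428) = 0.26274.
Apparent dip = arctan|0.26274| = 14.7° (true dip is 31.4°, so apparent ≤ true as expected).

14.7°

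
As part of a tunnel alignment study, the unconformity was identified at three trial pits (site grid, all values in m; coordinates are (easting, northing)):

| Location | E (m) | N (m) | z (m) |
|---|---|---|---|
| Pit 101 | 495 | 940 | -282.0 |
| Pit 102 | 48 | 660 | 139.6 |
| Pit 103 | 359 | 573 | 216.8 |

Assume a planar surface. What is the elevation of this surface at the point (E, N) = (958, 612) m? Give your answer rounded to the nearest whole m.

Two edge vectors: Pit 101→Pit 102 = (-447, -280, 421.6), Pit 101→Pit 103 = (-136, -367, 498.8).
Normal n = (Pit 101→Pit 102) × (Pit 101→Pit 103) = (15063.2, 165626, 125969).
So ∂z/∂E = −n_x/n_z = −0.11958 and ∂z/∂N = −n_y/n_z = −1.31482.
Intercept c from Pit 101: -282 + 59.19 + 1235.93 = 1013.12.
At (958, 612): z = −114.6 − 804.7 + 1013.12 = 93.9 m.

94 m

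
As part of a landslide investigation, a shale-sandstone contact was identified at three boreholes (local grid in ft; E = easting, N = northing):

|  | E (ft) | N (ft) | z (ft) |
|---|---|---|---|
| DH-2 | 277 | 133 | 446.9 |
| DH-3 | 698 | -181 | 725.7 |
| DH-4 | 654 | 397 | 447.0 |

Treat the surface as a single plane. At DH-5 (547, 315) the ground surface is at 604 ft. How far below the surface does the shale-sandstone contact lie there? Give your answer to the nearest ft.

154 ft

Two edge vectors: DH-2→DH-3 = (421, -314, 278.8), DH-2→DH-4 = (377, 264, 0.1).
Normal n = (DH-2→DH-3) × (DH-2→DH-4) = (-73634.6, 105065.5, 229522).
So ∂z/∂E = −n_x/n_z = 0.32082 and ∂z/∂N = −n_y/n_z = −0.45776.
Intercept c from DH-2: 446.9 − 88.87 + 60.88 = 418.92.
At (547, 315): z_contact = 175.5 − 144.2 + 418.92 = 450.2 ft.
Depth below ground = 604 − 450.2 = 154 ft.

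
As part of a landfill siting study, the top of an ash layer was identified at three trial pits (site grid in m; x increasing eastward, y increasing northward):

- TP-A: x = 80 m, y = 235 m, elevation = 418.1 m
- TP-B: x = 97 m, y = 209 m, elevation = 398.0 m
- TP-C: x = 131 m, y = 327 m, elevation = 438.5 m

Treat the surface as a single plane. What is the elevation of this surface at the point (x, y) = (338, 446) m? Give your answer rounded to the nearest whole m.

401 m

Let the plane be z = a·x + b·y + c.
TP-B−TP-A: 17a − 26b = −20.1;  TP-C−TP-A: 51a + 92b = 20.4.
Solving gives a = −0.45633, b = 0.47471.
Then c = 418.1 − a·80 − b·235 = 343.05.
At (338, 446): z = −154.2 + 211.7 + 343.05 = 400.5 m.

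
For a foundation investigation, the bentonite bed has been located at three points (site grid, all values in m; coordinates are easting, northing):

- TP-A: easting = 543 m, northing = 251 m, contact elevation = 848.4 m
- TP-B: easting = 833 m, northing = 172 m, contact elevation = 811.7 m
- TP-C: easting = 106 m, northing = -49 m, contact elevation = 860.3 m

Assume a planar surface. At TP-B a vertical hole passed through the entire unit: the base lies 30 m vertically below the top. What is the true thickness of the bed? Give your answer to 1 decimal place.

29.7 m

Two edge vectors: TP-A→TP-B = (290, -79, -36.7), TP-A→TP-C = (-437, -300, 11.9).
Normal n = (TP-A→TP-B) × (TP-A→TP-C) = (-11950.1, 12586.9, -121523).
So ∂z/∂easting = −n_x/n_z = −0.09834 and ∂z/∂northing = −n_y/n_z = 0.10358.
|∇z| = √(a²+b²) = 0.14282, so dip δ = arctan(0.14282) = 8.13°.
True thickness = vertical thickness × cos δ = 30 × cos 8.13° = 29.7 m.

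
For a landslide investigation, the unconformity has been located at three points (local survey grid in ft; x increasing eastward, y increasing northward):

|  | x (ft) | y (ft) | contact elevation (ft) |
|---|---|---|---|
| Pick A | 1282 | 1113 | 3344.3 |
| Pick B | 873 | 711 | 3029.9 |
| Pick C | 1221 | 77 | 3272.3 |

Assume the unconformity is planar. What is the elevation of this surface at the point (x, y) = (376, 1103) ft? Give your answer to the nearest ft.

2671 ft

Two edge vectors: Pick A→Pick B = (-409, -402, -314.4), Pick A→Pick C = (-61, -1036, -72).
Normal n = (Pick A→Pick B) × (Pick A→Pick C) = (-296774.4, -10269.6, 399202).
So ∂z/∂x = −n_x/n_z = 0.74342 and ∂z/∂y = −n_y/n_z = 0.02573.
Intercept c from Pick A: 3344.3 − 953.06 − 28.63 = 2362.60.
At (376, 1103): z = 279.5 + 28.4 + 2362.60 = 2670.5 ft.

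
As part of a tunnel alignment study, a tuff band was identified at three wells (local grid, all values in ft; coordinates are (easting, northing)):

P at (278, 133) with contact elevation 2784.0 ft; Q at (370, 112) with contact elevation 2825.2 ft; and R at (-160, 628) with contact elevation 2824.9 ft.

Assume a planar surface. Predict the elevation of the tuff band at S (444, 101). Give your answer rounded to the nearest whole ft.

2862 ft

Two edge vectors: P→Q = (92, -21, 41.2), P→R = (-438, 495, 40.9).
Normal n = (P→Q) × (P→R) = (-21252.9, -21808.4, 36342).
So ∂z/∂E = −n_x/n_z = 0.58480 and ∂z/∂N = −n_y/n_z = 0.60009.
Intercept c from P: 2784 − 162.58 − 79.81 = 2541.61.
At (444, 101): z = 259.7 + 60.6 + 2541.61 = 2861.9 ft.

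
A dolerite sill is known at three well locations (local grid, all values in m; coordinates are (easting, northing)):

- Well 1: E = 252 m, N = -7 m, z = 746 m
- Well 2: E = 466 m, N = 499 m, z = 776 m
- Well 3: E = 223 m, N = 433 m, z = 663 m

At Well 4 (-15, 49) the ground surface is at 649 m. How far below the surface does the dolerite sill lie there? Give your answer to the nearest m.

47 m

Let the plane be z = a·E + b·N + c.
Well 2−Well 1: 214a + 506b = 30;  Well 3−Well 1: −29a + 440b = −83.
Solving gives a = 0.50718, b = −0.15521.
Then c = 746 − a·252 − b·-7 = 617.11.
At (-15, 49): z_contact = −7.6 − 7.6 + 617.11 = 601.9 m.
Depth below ground = 649 − 601.9 = 47 m.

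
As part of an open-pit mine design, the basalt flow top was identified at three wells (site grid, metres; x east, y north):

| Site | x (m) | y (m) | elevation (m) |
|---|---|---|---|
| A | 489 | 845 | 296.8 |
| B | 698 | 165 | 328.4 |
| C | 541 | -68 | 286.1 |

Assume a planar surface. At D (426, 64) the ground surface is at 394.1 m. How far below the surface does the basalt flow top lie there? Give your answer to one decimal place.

131.4 m

Let the plane be z = a·x + b·y + c.
B−A: 209a − 680b = 31.6;  C−A: 52a − 913b = −10.7.
Solving gives a = 0.23239, b = 0.02496.
Then c = 296.8 − a·489 − b·845 = 162.07.
At (426, 64): z_contact = 99.00 + 1.60 + 162.07 = 262.67 m.
Depth below ground = 394.1 − 262.67 = 131.4 m.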